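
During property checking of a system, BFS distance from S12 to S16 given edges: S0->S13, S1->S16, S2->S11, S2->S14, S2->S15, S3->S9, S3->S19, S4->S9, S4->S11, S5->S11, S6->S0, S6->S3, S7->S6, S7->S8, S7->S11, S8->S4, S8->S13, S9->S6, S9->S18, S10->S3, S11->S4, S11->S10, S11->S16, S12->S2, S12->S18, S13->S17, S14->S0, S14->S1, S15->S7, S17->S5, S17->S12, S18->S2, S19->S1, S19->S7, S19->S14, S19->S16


BFS layer-by-layer from S12:
  dist 0: {S12}
  dist 1: {S2, S18}
  dist 2: {S11, S14, S15}
  dist 3: {S0, S1, S4, S7, S10, S16}
  -> S16 reached at distance 3
Shortest path length = 3

3


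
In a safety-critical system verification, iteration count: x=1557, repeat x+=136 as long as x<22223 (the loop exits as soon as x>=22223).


Step 1: x goes from 1557 toward 22223 by 136; the body runs while x<22223, so iterations = ceil((bound-start)/step)
Step 2: Distance=20666
Step 3: ceil(20666/136)=152

152


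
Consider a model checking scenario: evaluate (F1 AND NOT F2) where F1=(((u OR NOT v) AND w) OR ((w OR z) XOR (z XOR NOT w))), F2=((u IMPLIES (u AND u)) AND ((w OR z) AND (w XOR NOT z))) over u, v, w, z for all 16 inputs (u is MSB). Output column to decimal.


F1 = (((u OR NOT v) AND w) OR ((w OR z) XOR (z XOR NOT w)))
F2 = ((u IMPLIES (u AND u)) AND ((w OR z) AND (w XOR NOT z)))
Counterexample to F1=>F2 is where F1=1 and F2=0.
Evaluate each row (bits = u,v,w,z, MSB first):
  row 0 [0000]: F1=1 F2=0 -> F1&~F2 -> 1
  row 1 [0001]: F1=1 F2=0 -> F1&~F2 -> 1
  row 2 [0010]: F1=1 F2=0 -> F1&~F2 -> 1
  row 3 [0011]: F1=1 F2=1 -> F1&~F2 -> 0
  row 4 [0100]: F1=1 F2=0 -> F1&~F2 -> 1
  row 5 [0101]: F1=1 F2=0 -> F1&~F2 -> 1
  row 6 [0110]: F1=1 F2=0 -> F1&~F2 -> 1
  row 7 [0111]: F1=0 F2=1 -> F1&~F2 -> 0
  row 8 [1000]: F1=1 F2=0 -> F1&~F2 -> 1
  row 9 [1001]: F1=1 F2=0 -> F1&~F2 -> 1
  row 10 [1010]: F1=1 F2=0 -> F1&~F2 -> 1
  row 11 [1011]: F1=1 F2=1 -> F1&~F2 -> 0
  row 12 [1100]: F1=1 F2=0 -> F1&~F2 -> 1
  row 13 [1101]: F1=1 F2=0 -> F1&~F2 -> 1
  row 14 [1110]: F1=1 F2=0 -> F1&~F2 -> 1
  row 15 [1111]: F1=1 F2=1 -> F1&~F2 -> 0
Full result column, 4 rows per line (u,v fixed per line; w,z runs 00..11 left to right):
  rows 0-3 [u,v=00]: 1110  = hex E
  rows 4-7 [u,v=01]: 1110  = hex E
  rows 8-11 [u,v=10]: 1110  = hex E
  rows 12-15 [u,v=11]: 1110  = hex E
Counterexample vector (row 0 .. row 15) = 1110111011101110
Output column grouped in 4s = 1110 1110 1110 1110 = 0xEEEE
Convert to decimal digit by digit (value = value*16 + digit):
  E -> 14
  14*16 + 14 (E) = 238
  238*16 + 14 (E) = 3822
  3822*16 + 14 (E) = 61166
Decimal = 61166

61166


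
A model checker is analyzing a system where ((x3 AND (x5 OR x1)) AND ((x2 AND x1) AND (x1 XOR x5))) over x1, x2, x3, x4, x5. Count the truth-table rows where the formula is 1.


Formula: ((x3 AND (x5 OR x1)) AND ((x2 AND x1) AND (x1 XOR x5))) over 5 vars (32 rows)
Evaluate each row (x1, x2, x3, x4, x5 as bits, MSB first):
  row 0 [00000]: ((0 AND (0 OR 0)) AND ((0 AND 0) AND (0 XOR 0))) -> 0
  row 1 [00001]: ((0 AND (1 OR 0)) AND ((0 AND 0) AND (0 XOR 1))) -> 0
  row 2 [00010]: ((0 AND (0 OR 0)) AND ((0 AND 0) AND (0 XOR 0))) -> 0
  row 3 [00011]: ((0 AND (1 OR 0)) AND ((0 AND 0) AND (0 XOR 1))) -> 0
  row 4 [00100]: ((1 AND (0 OR 0)) AND ((0 AND 0) AND (0 XOR 0))) -> 0
  row 5 [00101]: ((1 AND (1 OR 0)) AND ((0 AND 0) AND (0 XOR 1))) -> 0
  row 6 [00110]: ((1 AND (0 OR 0)) AND ((0 AND 0) AND (0 XOR 0))) -> 0
  row 7 [00111]: ((1 AND (1 OR 0)) AND ((0 AND 0) AND (0 XOR 1))) -> 0
  row 8 [01000]: ((0 AND (0 OR 0)) AND ((1 AND 0) AND (0 XOR 0))) -> 0
  row 9 [01001]: ((0 AND (1 OR 0)) AND ((1 AND 0) AND (0 XOR 1))) -> 0
  row 10 [01010]: ((0 AND (0 OR 0)) AND ((1 AND 0) AND (0 XOR 0))) -> 0
  row 11 [01011]: ((0 AND (1 OR 0)) AND ((1 AND 0) AND (0 XOR 1))) -> 0
  row 12 [01100]: ((1 AND (0 OR 0)) AND ((1 AND 0) AND (0 XOR 0))) -> 0
  row 13 [01101]: ((1 AND (1 OR 0)) AND ((1 AND 0) AND (0 XOR 1))) -> 0
  row 14 [01110]: ((1 AND (0 OR 0)) AND ((1 AND 0) AND (0 XOR 0))) -> 0
  row 15 [01111]: ((1 AND (1 OR 0)) AND ((1 AND 0) AND (0 XOR 1))) -> 0
  row 16 [10000]: ((0 AND (0 OR 1)) AND ((0 AND 1) AND (1 XOR 0))) -> 0
  row 17 [10001]: ((0 AND (1 OR 1)) AND ((0 AND 1) AND (1 XOR 1))) -> 0
  row 18 [10010]: ((0 AND (0 OR 1)) AND ((0 AND 1) AND (1 XOR 0))) -> 0
  row 19 [10011]: ((0 AND (1 OR 1)) AND ((0 AND 1) AND (1 XOR 1))) -> 0
  row 20 [10100]: ((1 AND (0 OR 1)) AND ((0 AND 1) AND (1 XOR 0))) -> 0
  row 21 [10101]: ((1 AND (1 OR 1)) AND ((0 AND 1) AND (1 XOR 1))) -> 0
  row 22 [10110]: ((1 AND (0 OR 1)) AND ((0 AND 1) AND (1 XOR 0))) -> 0
  row 23 [10111]: ((1 AND (1 OR 1)) AND ((0 AND 1) AND (1 XOR 1))) -> 0
  row 24 [11000]: ((0 AND (0 OR 1)) AND ((1 AND 1) AND (1 XOR 0))) -> 0
  row 25 [11001]: ((0 AND (1 OR 1)) AND ((1 AND 1) AND (1 XOR 1))) -> 0
  row 26 [11010]: ((0 AND (0 OR 1)) AND ((1 AND 1) AND (1 XOR 0))) -> 0
  row 27 [11011]: ((0 AND (1 OR 1)) AND ((1 AND 1) AND (1 XOR 1))) -> 0
  row 28 [11100]: ((1 AND (0 OR 1)) AND ((1 AND 1) AND (1 XOR 0))) -> 1
  row 29 [11101]: ((1 AND (1 OR 1)) AND ((1 AND 1) AND (1 XOR 1))) -> 0
  row 30 [11110]: ((1 AND (0 OR 1)) AND ((1 AND 1) AND (1 XOR 0))) -> 1
  row 31 [11111]: ((1 AND (1 OR 1)) AND ((1 AND 1) AND (1 XOR 1))) -> 0
Full result column, 8 rows per line (x1,x2 fixed per line; x3,x4,x5 runs 000..111 left to right):
  rows 0-7 [x1,x2=00]: 00000000  (ones: 0)
  rows 8-15 [x1,x2=01]: 00000000  (ones: 0)
  rows 16-23 [x1,x2=10]: 00000000  (ones: 0)
  rows 24-31 [x1,x2=11]: 00001010  (ones: 2)
Count of 1-rows = 0+0+0+2 = 2

2


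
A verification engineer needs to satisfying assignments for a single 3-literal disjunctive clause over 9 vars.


Step 1: Total=2^9=512
Step 2: Unsat when all 3 false: 2^6=64
Step 3: Sat=512-64=448

448


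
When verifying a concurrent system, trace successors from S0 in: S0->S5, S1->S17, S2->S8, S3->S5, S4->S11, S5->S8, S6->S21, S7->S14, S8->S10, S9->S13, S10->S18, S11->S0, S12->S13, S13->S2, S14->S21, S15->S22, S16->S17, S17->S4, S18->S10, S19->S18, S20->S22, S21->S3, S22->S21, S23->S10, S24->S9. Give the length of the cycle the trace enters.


Trace from S0 until a state repeats:
  S0 -> S5 -> S8 -> S10 -> S18 -> S10
S10 first seen at step 3, revisited at step 5.
Cycle length = 5 - 3 = 2

2


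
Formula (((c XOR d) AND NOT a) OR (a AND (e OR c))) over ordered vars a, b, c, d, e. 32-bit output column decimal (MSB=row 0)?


Formula: (((c XOR d) AND NOT a) OR (a AND (e OR c))) over a, b, c, d, e (32 rows)
Evaluate each row (bits = a,b,c,d,e, MSB first):
  row 0 [00000]: (((0 XOR 0) AND NOT 0) OR (0 AND (0 OR 0))) -> 0
  row 1 [00001]: (((0 XOR 0) AND NOT 0) OR (0 AND (1 OR 0))) -> 0
  row 2 [00010]: (((0 XOR 1) AND NOT 0) OR (0 AND (0 OR 0))) -> 1
  row 3 [00011]: (((0 XOR 1) AND NOT 0) OR (0 AND (1 OR 0))) -> 1
  row 4 [00100]: (((1 XOR 0) AND NOT 0) OR (0 AND (0 OR 1))) -> 1
  row 5 [00101]: (((1 XOR 0) AND NOT 0) OR (0 AND (1 OR 1))) -> 1
  row 6 [00110]: (((1 XOR 1) AND NOT 0) OR (0 AND (0 OR 1))) -> 0
  row 7 [00111]: (((1 XOR 1) AND NOT 0) OR (0 AND (1 OR 1))) -> 0
  row 8 [01000]: (((0 XOR 0) AND NOT 0) OR (0 AND (0 OR 0))) -> 0
  row 9 [01001]: (((0 XOR 0) AND NOT 0) OR (0 AND (1 OR 0))) -> 0
  row 10 [01010]: (((0 XOR 1) AND NOT 0) OR (0 AND (0 OR 0))) -> 1
  row 11 [01011]: (((0 XOR 1) AND NOT 0) OR (0 AND (1 OR 0))) -> 1
  row 12 [01100]: (((1 XOR 0) AND NOT 0) OR (0 AND (0 OR 1))) -> 1
  row 13 [01101]: (((1 XOR 0) AND NOT 0) OR (0 AND (1 OR 1))) -> 1
  row 14 [01110]: (((1 XOR 1) AND NOT 0) OR (0 AND (0 OR 1))) -> 0
  row 15 [01111]: (((1 XOR 1) AND NOT 0) OR (0 AND (1 OR 1))) -> 0
  row 16 [10000]: (((0 XOR 0) AND NOT 1) OR (1 AND (0 OR 0))) -> 0
  row 17 [10001]: (((0 XOR 0) AND NOT 1) OR (1 AND (1 OR 0))) -> 1
  row 18 [10010]: (((0 XOR 1) AND NOT 1) OR (1 AND (0 OR 0))) -> 0
  row 19 [10011]: (((0 XOR 1) AND NOT 1) OR (1 AND (1 OR 0))) -> 1
  row 20 [10100]: (((1 XOR 0) AND NOT 1) OR (1 AND (0 OR 1))) -> 1
  row 21 [10101]: (((1 XOR 0) AND NOT 1) OR (1 AND (1 OR 1))) -> 1
  row 22 [10110]: (((1 XOR 1) AND NOT 1) OR (1 AND (0 OR 1))) -> 1
  row 23 [10111]: (((1 XOR 1) AND NOT 1) OR (1 AND (1 OR 1))) -> 1
  row 24 [11000]: (((0 XOR 0) AND NOT 1) OR (1 AND (0 OR 0))) -> 0
  row 25 [11001]: (((0 XOR 0) AND NOT 1) OR (1 AND (1 OR 0))) -> 1
  row 26 [11010]: (((0 XOR 1) AND NOT 1) OR (1 AND (0 OR 0))) -> 0
  row 27 [11011]: (((0 XOR 1) AND NOT 1) OR (1 AND (1 OR 0))) -> 1
  row 28 [11100]: (((1 XOR 0) AND NOT 1) OR (1 AND (0 OR 1))) -> 1
  row 29 [11101]: (((1 XOR 0) AND NOT 1) OR (1 AND (1 OR 1))) -> 1
  row 30 [11110]: (((1 XOR 1) AND NOT 1) OR (1 AND (0 OR 1))) -> 1
  row 31 [11111]: (((1 XOR 1) AND NOT 1) OR (1 AND (1 OR 1))) -> 1
Full result column, 4 rows per line (a,b,c fixed per line; d,e runs 00..11 left to right):
  rows 0-3 [a,b,c=000]: 0011  = hex 3
  rows 4-7 [a,b,c=001]: 1100  = hex C
  rows 8-11 [a,b,c=010]: 0011  = hex 3
  rows 12-15 [a,b,c=011]: 1100  = hex C
  rows 16-19 [a,b,c=100]: 0101  = hex 5
  rows 20-23 [a,b,c=101]: 1111  = hex F
  rows 24-27 [a,b,c=110]: 0101  = hex 5
  rows 28-31 [a,b,c=111]: 1111  = hex F
Output column (row 0 .. row 31) = 00111100001111000101111101011111
Output column grouped in 4s = 0011 1100 0011 1100 0101 1111 0101 1111 = 0x3C3C5F5F
Convert to decimal digit by digit (value = value*16 + digit):
  3 -> 3
  3*16 + 12 (C) = 60
  60*16 + 3 = 963
  963*16 + 12 (C) = 15420
  15420*16 + 5 = 246725
  246725*16 + 15 (F) = 3947615
  3947615*16 + 5 = 63161845
  63161845*16 + 15 (F) = 1010589535
Decimal = 1010589535

1010589535


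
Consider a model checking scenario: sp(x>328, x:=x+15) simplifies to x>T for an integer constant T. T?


Formula: sp(P, x:=E) = exists old_x. (x = E[old_x/x]) AND P[old_x/x] (old_x is the value of x before the assignment; eliminate old_x by solving x = E[old_x/x] for old_x)
Step 1: Precondition P: x>328, i.e. old_x > 328
Step 2: Assignment gives x = old_x + 15, so old_x = x - 15
Step 3: Substitute into P: x - 15 > 328
Step 4: Simplify: x > 328+15 = 343

343


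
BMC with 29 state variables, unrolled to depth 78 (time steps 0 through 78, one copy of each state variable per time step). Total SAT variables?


BMC unrolls to depth k, creating one copy of each state var for steps 0..k.
Step count = 78 + 1 = 79 (steps 0 through 78)
Vars per step = 29
Total = 29 * 79 = 2291

2291


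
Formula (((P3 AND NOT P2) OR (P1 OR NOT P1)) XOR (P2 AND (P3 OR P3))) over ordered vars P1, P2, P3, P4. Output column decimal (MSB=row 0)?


Formula: (((P3 AND NOT P2) OR (P1 OR NOT P1)) XOR (P2 AND (P3 OR P3))) over P1, P2, P3, P4 (16 rows)
Evaluate each row (bits = P1,P2,P3,P4, MSB first):
  row 0 [0000]: (((0 AND NOT 0) OR (0 OR NOT 0)) XOR (0 AND (0 OR 0))) -> 1
  row 1 [0001]: (((0 AND NOT 0) OR (0 OR NOT 0)) XOR (0 AND (0 OR 0))) -> 1
  row 2 [0010]: (((1 AND NOT 0) OR (0 OR NOT 0)) XOR (0 AND (1 OR 1))) -> 1
  row 3 [0011]: (((1 AND NOT 0) OR (0 OR NOT 0)) XOR (0 AND (1 OR 1))) -> 1
  row 4 [0100]: (((0 AND NOT 1) OR (0 OR NOT 0)) XOR (1 AND (0 OR 0))) -> 1
  row 5 [0101]: (((0 AND NOT 1) OR (0 OR NOT 0)) XOR (1 AND (0 OR 0))) -> 1
  row 6 [0110]: (((1 AND NOT 1) OR (0 OR NOT 0)) XOR (1 AND (1 OR 1))) -> 0
  row 7 [0111]: (((1 AND NOT 1) OR (0 OR NOT 0)) XOR (1 AND (1 OR 1))) -> 0
  row 8 [1000]: (((0 AND NOT 0) OR (1 OR NOT 1)) XOR (0 AND (0 OR 0))) -> 1
  row 9 [1001]: (((0 AND NOT 0) OR (1 OR NOT 1)) XOR (0 AND (0 OR 0))) -> 1
  row 10 [1010]: (((1 AND NOT 0) OR (1 OR NOT 1)) XOR (0 AND (1 OR 1))) -> 1
  row 11 [1011]: (((1 AND NOT 0) OR (1 OR NOT 1)) XOR (0 AND (1 OR 1))) -> 1
  row 12 [1100]: (((0 AND NOT 1) OR (1 OR NOT 1)) XOR (1 AND (0 OR 0))) -> 1
  row 13 [1101]: (((0 AND NOT 1) OR (1 OR NOT 1)) XOR (1 AND (0 OR 0))) -> 1
  row 14 [1110]: (((1 AND NOT 1) OR (1 OR NOT 1)) XOR (1 AND (1 OR 1))) -> 0
  row 15 [1111]: (((1 AND NOT 1) OR (1 OR NOT 1)) XOR (1 AND (1 OR 1))) -> 0
Full result column, 4 rows per line (P1,P2 fixed per line; P3,P4 runs 00..11 left to right):
  rows 0-3 [P1,P2=00]: 1111  = hex F
  rows 4-7 [P1,P2=01]: 1100  = hex C
  rows 8-11 [P1,P2=10]: 1111  = hex F
  rows 12-15 [P1,P2=11]: 1100  = hex C
Output column (row 0 .. row 15) = 1111110011111100
Output column grouped in 4s = 1111 1100 1111 1100 = 0xFCFC
Convert to decimal digit by digit (value = value*16 + digit):
  F -> 15
  15*16 + 12 (C) = 252
  252*16 + 15 (F) = 4047
  4047*16 + 12 (C) = 64764
Decimal = 64764

64764


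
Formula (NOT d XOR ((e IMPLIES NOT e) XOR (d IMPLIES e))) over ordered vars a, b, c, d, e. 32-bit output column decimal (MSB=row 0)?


Formula: (NOT d XOR ((e IMPLIES NOT e) XOR (d IMPLIES e))) over a, b, c, d, e (32 rows)
Evaluate each row (bits = a,b,c,d,e, MSB first):
  row 0 [00000]: (NOT 0 XOR ((0 IMPLIES NOT 0) XOR (0 IMPLIES 0))) -> 1
  row 1 [00001]: (NOT 0 XOR ((1 IMPLIES NOT 1) XOR (0 IMPLIES 1))) -> 0
  row 2 [00010]: (NOT 1 XOR ((0 IMPLIES NOT 0) XOR (1 IMPLIES 0))) -> 1
  row 3 [00011]: (NOT 1 XOR ((1 IMPLIES NOT 1) XOR (1 IMPLIES 1))) -> 1
  row 4 [00100]: (NOT 0 XOR ((0 IMPLIES NOT 0) XOR (0 IMPLIES 0))) -> 1
  row 5 [00101]: (NOT 0 XOR ((1 IMPLIES NOT 1) XOR (0 IMPLIES 1))) -> 0
  row 6 [00110]: (NOT 1 XOR ((0 IMPLIES NOT 0) XOR (1 IMPLIES 0))) -> 1
  row 7 [00111]: (NOT 1 XOR ((1 IMPLIES NOT 1) XOR (1 IMPLIES 1))) -> 1
  row 8 [01000]: (NOT 0 XOR ((0 IMPLIES NOT 0) XOR (0 IMPLIES 0))) -> 1
  row 9 [01001]: (NOT 0 XOR ((1 IMPLIES NOT 1) XOR (0 IMPLIES 1))) -> 0
  row 10 [01010]: (NOT 1 XOR ((0 IMPLIES NOT 0) XOR (1 IMPLIES 0))) -> 1
  row 11 [01011]: (NOT 1 XOR ((1 IMPLIES NOT 1) XOR (1 IMPLIES 1))) -> 1
  row 12 [01100]: (NOT 0 XOR ((0 IMPLIES NOT 0) XOR (0 IMPLIES 0))) -> 1
  row 13 [01101]: (NOT 0 XOR ((1 IMPLIES NOT 1) XOR (0 IMPLIES 1))) -> 0
  row 14 [01110]: (NOT 1 XOR ((0 IMPLIES NOT 0) XOR (1 IMPLIES 0))) -> 1
  row 15 [01111]: (NOT 1 XOR ((1 IMPLIES NOT 1) XOR (1 IMPLIES 1))) -> 1
  row 16 [10000]: (NOT 0 XOR ((0 IMPLIES NOT 0) XOR (0 IMPLIES 0))) -> 1
  row 17 [10001]: (NOT 0 XOR ((1 IMPLIES NOT 1) XOR (0 IMPLIES 1))) -> 0
  row 18 [10010]: (NOT 1 XOR ((0 IMPLIES NOT 0) XOR (1 IMPLIES 0))) -> 1
  row 19 [10011]: (NOT 1 XOR ((1 IMPLIES NOT 1) XOR (1 IMPLIES 1))) -> 1
  row 20 [10100]: (NOT 0 XOR ((0 IMPLIES NOT 0) XOR (0 IMPLIES 0))) -> 1
  row 21 [10101]: (NOT 0 XOR ((1 IMPLIES NOT 1) XOR (0 IMPLIES 1))) -> 0
  row 22 [10110]: (NOT 1 XOR ((0 IMPLIES NOT 0) XOR (1 IMPLIES 0))) -> 1
  row 23 [10111]: (NOT 1 XOR ((1 IMPLIES NOT 1) XOR (1 IMPLIES 1))) -> 1
  row 24 [11000]: (NOT 0 XOR ((0 IMPLIES NOT 0) XOR (0 IMPLIES 0))) -> 1
  row 25 [11001]: (NOT 0 XOR ((1 IMPLIES NOT 1) XOR (0 IMPLIES 1))) -> 0
  row 26 [11010]: (NOT 1 XOR ((0 IMPLIES NOT 0) XOR (1 IMPLIES 0))) -> 1
  row 27 [11011]: (NOT 1 XOR ((1 IMPLIES NOT 1) XOR (1 IMPLIES 1))) -> 1
  row 28 [11100]: (NOT 0 XOR ((0 IMPLIES NOT 0) XOR (0 IMPLIES 0))) -> 1
  row 29 [11101]: (NOT 0 XOR ((1 IMPLIES NOT 1) XOR (0 IMPLIES 1))) -> 0
  row 30 [11110]: (NOT 1 XOR ((0 IMPLIES NOT 0) XOR (1 IMPLIES 0))) -> 1
  row 31 [11111]: (NOT 1 XOR ((1 IMPLIES NOT 1) XOR (1 IMPLIES 1))) -> 1
Full result column, 4 rows per line (a,b,c fixed per line; d,e runs 00..11 left to right):
  rows 0-3 [a,b,c=000]: 1011  = hex B
  rows 4-7 [a,b,c=001]: 1011  = hex B
  rows 8-11 [a,b,c=010]: 1011  = hex B
  rows 12-15 [a,b,c=011]: 1011  = hex B
  rows 16-19 [a,b,c=100]: 1011  = hex B
  rows 20-23 [a,b,c=101]: 1011  = hex B
  rows 24-27 [a,b,c=110]: 1011  = hex B
  rows 28-31 [a,b,c=111]: 1011  = hex B
Output column (row 0 .. row 31) = 10111011101110111011101110111011
Output column grouped in 4s = 1011 1011 1011 1011 1011 1011 1011 1011 = 0xBBBBBBBB
Convert to decimal digit by digit (value = value*16 + digit):
  B -> 11
  11*16 + 11 (B) = 187
  187*16 + 11 (B) = 3003
  3003*16 + 11 (B) = 48059
  48059*16 + 11 (B) = 768955
  768955*16 + 11 (B) = 12303291
  12303291*16 + 11 (B) = 196852667
  196852667*16 + 11 (B) = 3149642683
Decimal = 3149642683

3149642683


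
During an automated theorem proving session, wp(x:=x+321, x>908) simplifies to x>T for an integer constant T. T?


Formula: wp(x:=E, P) = P[E/x] (substitute E for x in postcondition)
Step 1: Postcondition: x>908
Step 2: Substitute x+321 for x: x+321>908
Step 3: Solve for x: x > 908-321 = 587

587


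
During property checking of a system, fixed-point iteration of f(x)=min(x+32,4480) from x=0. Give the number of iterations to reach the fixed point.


Step 1: x=0, cap=4480, increment=32
Step 2: x grows by 32 each step until capped at 4480; fixed point is x=4480
Step 3: iterations = ceil(4480/32) = 140

140


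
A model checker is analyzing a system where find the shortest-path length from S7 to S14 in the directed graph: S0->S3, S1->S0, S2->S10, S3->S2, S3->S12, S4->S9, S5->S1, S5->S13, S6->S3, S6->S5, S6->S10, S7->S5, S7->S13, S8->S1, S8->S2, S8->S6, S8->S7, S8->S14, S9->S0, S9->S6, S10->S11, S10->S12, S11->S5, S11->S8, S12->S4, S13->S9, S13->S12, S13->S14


BFS layer-by-layer from S7:
  dist 0: {S7}
  dist 1: {S5, S13}
  dist 2: {S1, S9, S12, S14}
  -> S14 reached at distance 2
Shortest path length = 2

2


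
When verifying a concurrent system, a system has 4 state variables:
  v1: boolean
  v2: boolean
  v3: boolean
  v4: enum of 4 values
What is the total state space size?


State space = product of domain sizes of all variables.
Domain sizes:
  v1 (boolean): 2
  v2 (boolean): 2
  v3 (boolean): 2
  v4 (enum of 4 values): 4
Product = 2 * 2 * 2 * 4 = 32

32


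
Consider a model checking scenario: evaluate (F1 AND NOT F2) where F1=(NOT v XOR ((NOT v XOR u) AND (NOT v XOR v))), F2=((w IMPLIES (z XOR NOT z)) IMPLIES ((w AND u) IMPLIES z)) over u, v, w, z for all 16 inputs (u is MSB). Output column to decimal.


F1 = (NOT v XOR ((NOT v XOR u) AND (NOT v XOR v)))
F2 = ((w IMPLIES (z XOR NOT z)) IMPLIES ((w AND u) IMPLIES z))
Counterexample to F1=>F2 is where F1=1 and F2=0.
Evaluate each row (bits = u,v,w,z, MSB first):
  row 0 [0000]: F1=0 F2=1 -> F1&~F2 -> 0
  row 1 [0001]: F1=0 F2=1 -> F1&~F2 -> 0
  row 2 [0010]: F1=0 F2=1 -> F1&~F2 -> 0
  row 3 [0011]: F1=0 F2=1 -> F1&~F2 -> 0
  row 4 [0100]: F1=0 F2=1 -> F1&~F2 -> 0
  row 5 [0101]: F1=0 F2=1 -> F1&~F2 -> 0
  row 6 [0110]: F1=0 F2=1 -> F1&~F2 -> 0
  row 7 [0111]: F1=0 F2=1 -> F1&~F2 -> 0
  row 8 [1000]: F1=1 F2=1 -> F1&~F2 -> 0
  row 9 [1001]: F1=1 F2=1 -> F1&~F2 -> 0
  row 10 [1010]: F1=1 F2=0 -> F1&~F2 -> 1
  row 11 [1011]: F1=1 F2=1 -> F1&~F2 -> 0
  row 12 [1100]: F1=1 F2=1 -> F1&~F2 -> 0
  row 13 [1101]: F1=1 F2=1 -> F1&~F2 -> 0
  row 14 [1110]: F1=1 F2=0 -> F1&~F2 -> 1
  row 15 [1111]: F1=1 F2=1 -> F1&~F2 -> 0
Full result column, 4 rows per line (u,v fixed per line; w,z runs 00..11 left to right):
  rows 0-3 [u,v=00]: 0000  = hex 0
  rows 4-7 [u,v=01]: 0000  = hex 0
  rows 8-11 [u,v=10]: 0010  = hex 2
  rows 12-15 [u,v=11]: 0010  = hex 2
Counterexample vector (row 0 .. row 15) = 0000000000100010
Output column grouped in 4s = 0000 0000 0010 0010 = 0x0022
Convert to decimal digit by digit (value = value*16 + digit):
  0 -> 0
  0*16 + 0 = 0
  0*16 + 2 = 2
  2*16 + 2 = 34
Decimal = 34

34


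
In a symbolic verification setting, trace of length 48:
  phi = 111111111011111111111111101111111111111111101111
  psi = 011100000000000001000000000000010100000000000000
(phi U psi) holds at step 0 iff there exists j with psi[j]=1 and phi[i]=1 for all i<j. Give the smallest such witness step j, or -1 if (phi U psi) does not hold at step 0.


(phi U psi) at 0: need smallest j with psi[j]=1 and phi[i]=1 for all i in [0,j).
Scan from step 0:
  step 0: phi=1, psi=0 -> continue
  step 1: psi=1 and phi held for [0,1) -> witness found
Witness step = 1

1


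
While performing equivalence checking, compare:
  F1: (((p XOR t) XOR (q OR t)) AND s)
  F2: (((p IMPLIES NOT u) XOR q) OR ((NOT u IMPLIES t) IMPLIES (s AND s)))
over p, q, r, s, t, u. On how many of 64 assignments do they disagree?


F1 = (((p XOR t) XOR (q OR t)) AND s)
F2 = (((p IMPLIES NOT u) XOR q) OR ((NOT u IMPLIES t) IMPLIES (s AND s)))
Evaluate both on each of 64 rows (bits = p,q,r,s,t,u):
  row 0 [000000]: F1=0 F2=1 (differ) -> 1
  row 1 [000001]: F1=0 F2=1 (differ) -> 1
  row 2 [000010]: F1=0 F2=1 (differ) -> 1
  row 3 [000011]: F1=0 F2=1 (differ) -> 1
  row 4 [000100]: F1=0 F2=1 (differ) -> 1
  (every remaining row is evaluated the same way; all 64 results are listed next)
Full result column, 8 rows per line (p,q,r fixed per line; s,t,u runs 000..111 left to right):
  rows 0-7 [p,q,r=000]: 11111111  (ones: 8)
  rows 8-15 [p,q,r=001]: 11111111  (ones: 8)
  rows 16-23 [p,q,r=010]: 10000011  (ones: 3)
  rows 24-31 [p,q,r=011]: 10000011  (ones: 3)
  rows 32-39 [p,q,r=100]: 10100000  (ones: 2)
  rows 40-47 [p,q,r=101]: 10100000  (ones: 2)
  rows 48-55 [p,q,r=110]: 11011100  (ones: 5)
  rows 56-63 [p,q,r=111]: 11011100  (ones: 5)
Disagreements = 8+8+3+3+2+2+5+5 = 36

36


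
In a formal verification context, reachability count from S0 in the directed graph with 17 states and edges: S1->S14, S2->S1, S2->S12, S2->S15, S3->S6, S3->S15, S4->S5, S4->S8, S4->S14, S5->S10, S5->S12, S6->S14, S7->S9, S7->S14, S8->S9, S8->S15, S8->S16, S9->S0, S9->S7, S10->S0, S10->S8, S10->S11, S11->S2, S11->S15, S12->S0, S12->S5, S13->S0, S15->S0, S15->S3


BFS from S0:
  layer 0: {S0}
Reachable set: {S0}
Count = 1

1


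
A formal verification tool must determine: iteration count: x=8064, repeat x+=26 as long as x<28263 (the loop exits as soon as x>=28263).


Step 1: x goes from 8064 toward 28263 by 26; the body runs while x<28263, so iterations = ceil((bound-start)/step)
Step 2: Distance=20199
Step 3: ceil(20199/26)=777

777


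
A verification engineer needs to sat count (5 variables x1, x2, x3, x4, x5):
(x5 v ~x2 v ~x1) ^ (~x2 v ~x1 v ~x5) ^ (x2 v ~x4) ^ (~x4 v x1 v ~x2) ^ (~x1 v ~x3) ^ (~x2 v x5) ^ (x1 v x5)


CNF with 7 clauses over 5 vars (32 assignments).
An assignment satisfies CNF iff every clause has >=1 true literal.
Check each row (bits = x1,x2,x3,x4,x5; clause T/F shown):
  row 0 [00000]: clauses=TTTTTTF -> 0
  row 1 [00001]: clauses=TTTTTTT -> 1
  row 2 [00010]: clauses=TTFTTTF -> 0
  row 3 [00011]: clauses=TTFTTTT -> 0
  row 4 [00100]: clauses=TTTTTTF -> 0
  row 5 [00101]: clauses=TTTTTTT -> 1
  row 6 [00110]: clauses=TTFTTTF -> 0
  row 7 [00111]: clauses=TTFTTTT -> 0
  row 8 [01000]: clauses=TTTTTFF -> 0
  row 9 [01001]: clauses=TTTTTTT -> 1
  row 10 [01010]: clauses=TTTFTFF -> 0
  row 11 [01011]: clauses=TTTFTTT -> 0
  row 12 [01100]: clauses=TTTTTFF -> 0
  row 13 [01101]: clauses=TTTTTTT -> 1
  row 14 [01110]: clauses=TTTFTFF -> 0
  row 15 [01111]: clauses=TTTFTTT -> 0
  row 16 [10000]: clauses=TTTTTTT -> 1
  row 17 [10001]: clauses=TTTTTTT -> 1
  row 18 [10010]: clauses=TTFTTTT -> 0
  row 19 [10011]: clauses=TTFTTTT -> 0
  row 20 [10100]: clauses=TTTTFTT -> 0
  row 21 [10101]: clauses=TTTTFTT -> 0
  row 22 [10110]: clauses=TTFTFTT -> 0
  row 23 [10111]: clauses=TTFTFTT -> 0
  row 24 [11000]: clauses=FTTTTFT -> 0
  row 25 [11001]: clauses=TFTTTTT -> 0
  row 26 [11010]: clauses=FTTTTFT -> 0
  row 27 [11011]: clauses=TFTTTTT -> 0
  row 28 [11100]: clauses=FTTTFFT -> 0
  row 29 [11101]: clauses=TFTTFTT -> 0
  row 30 [11110]: clauses=FTTTFFT -> 0
  row 31 [11111]: clauses=TFTTFTT -> 0
Full result column, 8 rows per line (x1,x2 fixed per line; x3,x4,x5 runs 000..111 left to right):
  rows 0-7 [x1,x2=00]: 01000100  (ones: 2)
  rows 8-15 [x1,x2=01]: 01000100  (ones: 2)
  rows 16-23 [x1,x2=10]: 11000000  (ones: 2)
  rows 24-31 [x1,x2=11]: 00000000  (ones: 0)
Satisfying assignments = 2+2+2+0 = 6

6


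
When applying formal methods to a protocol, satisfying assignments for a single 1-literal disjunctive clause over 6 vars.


Step 1: Total=2^6=64
Step 2: Unsat when all 1 false: 2^5=32
Step 3: Sat=64-32=32

32


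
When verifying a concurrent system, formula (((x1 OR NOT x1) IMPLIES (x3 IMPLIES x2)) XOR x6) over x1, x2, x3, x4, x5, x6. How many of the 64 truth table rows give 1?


Formula: (((x1 OR NOT x1) IMPLIES (x3 IMPLIES x2)) XOR x6) over 6 vars (64 rows)
Evaluate each row (x1, x2, x3, x4, x5, x6 as bits, MSB first):
  row 0 [000000]: (((0 OR NOT 0) IMPLIES (0 IMPLIES 0)) XOR 0) -> 1
  row 1 [000001]: (((0 OR NOT 0) IMPLIES (0 IMPLIES 0)) XOR 1) -> 0
  row 2 [000010]: (((0 OR NOT 0) IMPLIES (0 IMPLIES 0)) XOR 0) -> 1
  row 3 [000011]: (((0 OR NOT 0) IMPLIES (0 IMPLIES 0)) XOR 1) -> 0
  row 4 [000100]: (((0 OR NOT 0) IMPLIES (0 IMPLIES 0)) XOR 0) -> 1
  (every remaining row is evaluated the same way; all 64 results are listed next)
Full result column, 8 rows per line (x1,x2,x3 fixed per line; x4,x5,x6 runs 000..111 left to right):
  rows 0-7 [x1,x2,x3=000]: 10101010  (ones: 4)
  rows 8-15 [x1,x2,x3=001]: 01010101  (ones: 4)
  rows 16-23 [x1,x2,x3=010]: 10101010  (ones: 4)
  rows 24-31 [x1,x2,x3=011]: 10101010  (ones: 4)
  rows 32-39 [x1,x2,x3=100]: 10101010  (ones: 4)
  rows 40-47 [x1,x2,x3=101]: 01010101  (ones: 4)
  rows 48-55 [x1,x2,x3=110]: 10101010  (ones: 4)
  rows 56-63 [x1,x2,x3=111]: 10101010  (ones: 4)
Count of 1-rows = 4+4+4+4+4+4+4+4 = 32

32


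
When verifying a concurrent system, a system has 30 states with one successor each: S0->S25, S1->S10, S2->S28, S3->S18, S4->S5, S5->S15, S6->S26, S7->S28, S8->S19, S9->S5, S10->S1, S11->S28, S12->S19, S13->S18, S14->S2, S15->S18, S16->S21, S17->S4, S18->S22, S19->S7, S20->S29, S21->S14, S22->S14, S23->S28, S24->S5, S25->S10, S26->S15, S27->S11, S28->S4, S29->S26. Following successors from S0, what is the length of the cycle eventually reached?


Trace from S0 until a state repeats:
  S0 -> S25 -> S10 -> S1 -> S10
S10 first seen at step 2, revisited at step 4.
Cycle length = 4 - 2 = 2

2


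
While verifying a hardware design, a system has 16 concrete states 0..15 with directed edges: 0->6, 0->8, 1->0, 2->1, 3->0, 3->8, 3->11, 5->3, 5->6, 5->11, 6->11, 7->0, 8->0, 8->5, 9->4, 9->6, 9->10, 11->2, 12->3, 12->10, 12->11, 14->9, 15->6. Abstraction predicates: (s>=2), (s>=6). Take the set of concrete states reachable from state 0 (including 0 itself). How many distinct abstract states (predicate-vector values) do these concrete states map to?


BFS from 0:
Concrete reachable: {0, 1, 2, 3, 5, 6, 8, 11}
Abstract via predicates (s>=2), (s>=6):
  (0,0) <- {0, 1}
  (1,0) <- {2, 3, 5}
  (1,1) <- {6, 8, 11}
Distinct abstract states = 3

3


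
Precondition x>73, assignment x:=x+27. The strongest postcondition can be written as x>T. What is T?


Formula: sp(P, x:=E) = exists old_x. (x = E[old_x/x]) AND P[old_x/x] (old_x is the value of x before the assignment; eliminate old_x by solving x = E[old_x/x] for old_x)
Step 1: Precondition P: x>73, i.e. old_x > 73
Step 2: Assignment gives x = old_x + 27, so old_x = x - 27
Step 3: Substitute into P: x - 27 > 73
Step 4: Simplify: x > 73+27 = 100

100


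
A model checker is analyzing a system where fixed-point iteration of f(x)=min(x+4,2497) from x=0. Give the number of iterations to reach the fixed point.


Step 1: x=0, cap=2497, increment=4
Step 2: x grows by 4 each step until capped at 2497; fixed point is x=2497
Step 3: iterations = ceil(2497/4) = 625

625


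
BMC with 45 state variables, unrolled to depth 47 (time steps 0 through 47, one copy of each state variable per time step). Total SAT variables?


BMC unrolls to depth k, creating one copy of each state var for steps 0..k.
Step count = 47 + 1 = 48 (steps 0 through 47)
Vars per step = 45
Total = 45 * 48 = 2160

2160


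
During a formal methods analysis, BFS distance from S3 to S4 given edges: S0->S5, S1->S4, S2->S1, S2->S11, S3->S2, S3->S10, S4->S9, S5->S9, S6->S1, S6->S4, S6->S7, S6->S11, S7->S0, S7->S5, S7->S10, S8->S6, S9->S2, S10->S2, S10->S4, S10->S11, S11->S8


BFS layer-by-layer from S3:
  dist 0: {S3}
  dist 1: {S2, S10}
  dist 2: {S1, S4, S11}
  -> S4 reached at distance 2
Shortest path length = 2

2


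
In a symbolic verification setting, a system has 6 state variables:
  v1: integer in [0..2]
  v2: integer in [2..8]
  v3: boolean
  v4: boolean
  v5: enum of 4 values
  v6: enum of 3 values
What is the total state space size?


State space = product of domain sizes of all variables.
Domain sizes:
  v1 (integer in [0..2]): 3
  v2 (integer in [2..8]): 7
  v3 (boolean): 2
  v4 (boolean): 2
  v5 (enum of 4 values): 4
  v6 (enum of 3 values): 3
Product = 3 * 7 * 2 * 2 * 4 * 3 = 1008

1008


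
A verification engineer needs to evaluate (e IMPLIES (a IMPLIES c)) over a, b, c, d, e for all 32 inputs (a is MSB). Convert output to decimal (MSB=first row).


Formula: (e IMPLIES (a IMPLIES c)) over a, b, c, d, e (32 rows)
Evaluate each row (bits = a,b,c,d,e, MSB first):
  row 0 [00000]: (0 IMPLIES (0 IMPLIES 0)) -> 1
  row 1 [00001]: (1 IMPLIES (0 IMPLIES 0)) -> 1
  row 2 [00010]: (0 IMPLIES (0 IMPLIES 0)) -> 1
  row 3 [00011]: (1 IMPLIES (0 IMPLIES 0)) -> 1
  row 4 [00100]: (0 IMPLIES (0 IMPLIES 1)) -> 1
  row 5 [00101]: (1 IMPLIES (0 IMPLIES 1)) -> 1
  row 6 [00110]: (0 IMPLIES (0 IMPLIES 1)) -> 1
  row 7 [00111]: (1 IMPLIES (0 IMPLIES 1)) -> 1
  row 8 [01000]: (0 IMPLIES (0 IMPLIES 0)) -> 1
  row 9 [01001]: (1 IMPLIES (0 IMPLIES 0)) -> 1
  row 10 [01010]: (0 IMPLIES (0 IMPLIES 0)) -> 1
  row 11 [01011]: (1 IMPLIES (0 IMPLIES 0)) -> 1
  row 12 [01100]: (0 IMPLIES (0 IMPLIES 1)) -> 1
  row 13 [01101]: (1 IMPLIES (0 IMPLIES 1)) -> 1
  row 14 [01110]: (0 IMPLIES (0 IMPLIES 1)) -> 1
  row 15 [01111]: (1 IMPLIES (0 IMPLIES 1)) -> 1
  row 16 [10000]: (0 IMPLIES (1 IMPLIES 0)) -> 1
  row 17 [10001]: (1 IMPLIES (1 IMPLIES 0)) -> 0
  row 18 [10010]: (0 IMPLIES (1 IMPLIES 0)) -> 1
  row 19 [10011]: (1 IMPLIES (1 IMPLIES 0)) -> 0
  row 20 [10100]: (0 IMPLIES (1 IMPLIES 1)) -> 1
  row 21 [10101]: (1 IMPLIES (1 IMPLIES 1)) -> 1
  row 22 [10110]: (0 IMPLIES (1 IMPLIES 1)) -> 1
  row 23 [10111]: (1 IMPLIES (1 IMPLIES 1)) -> 1
  row 24 [11000]: (0 IMPLIES (1 IMPLIES 0)) -> 1
  row 25 [11001]: (1 IMPLIES (1 IMPLIES 0)) -> 0
  row 26 [11010]: (0 IMPLIES (1 IMPLIES 0)) -> 1
  row 27 [11011]: (1 IMPLIES (1 IMPLIES 0)) -> 0
  row 28 [11100]: (0 IMPLIES (1 IMPLIES 1)) -> 1
  row 29 [11101]: (1 IMPLIES (1 IMPLIES 1)) -> 1
  row 30 [11110]: (0 IMPLIES (1 IMPLIES 1)) -> 1
  row 31 [11111]: (1 IMPLIES (1 IMPLIES 1)) -> 1
Full result column, 4 rows per line (a,b,c fixed per line; d,e runs 00..11 left to right):
  rows 0-3 [a,b,c=000]: 1111  = hex F
  rows 4-7 [a,b,c=001]: 1111  = hex F
  rows 8-11 [a,b,c=010]: 1111  = hex F
  rows 12-15 [a,b,c=011]: 1111  = hex F
  rows 16-19 [a,b,c=100]: 1010  = hex A
  rows 20-23 [a,b,c=101]: 1111  = hex F
  rows 24-27 [a,b,c=110]: 1010  = hex A
  rows 28-31 [a,b,c=111]: 1111  = hex F
Output column (row 0 .. row 31) = 11111111111111111010111110101111
Output column grouped in 4s = 1111 1111 1111 1111 1010 1111 1010 1111 = 0xFFFFAFAF
Convert to decimal digit by digit (value = value*16 + digit):
  F -> 15
  15*16 + 15 (F) = 255
  255*16 + 15 (F) = 4095
  4095*16 + 15 (F) = 65535
  65535*16 + 10 (A) = 1048570
  1048570*16 + 15 (F) = 16777135
  16777135*16 + 10 (A) = 268434170
  268434170*16 + 15 (F) = 4294946735
Decimal = 4294946735

4294946735


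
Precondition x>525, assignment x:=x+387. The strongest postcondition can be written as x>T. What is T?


Formula: sp(P, x:=E) = exists old_x. (x = E[old_x/x]) AND P[old_x/x] (old_x is the value of x before the assignment; eliminate old_x by solving x = E[old_x/x] for old_x)
Step 1: Precondition P: x>525, i.e. old_x > 525
Step 2: Assignment gives x = old_x + 387, so old_x = x - 387
Step 3: Substitute into P: x - 387 > 525
Step 4: Simplify: x > 525+387 = 912

912


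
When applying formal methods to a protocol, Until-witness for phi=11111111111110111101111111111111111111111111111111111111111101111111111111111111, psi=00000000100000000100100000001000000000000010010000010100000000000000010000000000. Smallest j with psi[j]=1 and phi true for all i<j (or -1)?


(phi U psi) at 0: need smallest j with psi[j]=1 and phi[i]=1 for all i in [0,j).
Scan from step 0:
  step 0: phi=1, psi=0 -> continue
  step 1: phi=1, psi=0 -> continue
  step 2: phi=1, psi=0 -> continue
  step 3: phi=1, psi=0 -> continue
  step 8: psi=1 and phi held for [0,8) -> witness found
Witness step = 8

8


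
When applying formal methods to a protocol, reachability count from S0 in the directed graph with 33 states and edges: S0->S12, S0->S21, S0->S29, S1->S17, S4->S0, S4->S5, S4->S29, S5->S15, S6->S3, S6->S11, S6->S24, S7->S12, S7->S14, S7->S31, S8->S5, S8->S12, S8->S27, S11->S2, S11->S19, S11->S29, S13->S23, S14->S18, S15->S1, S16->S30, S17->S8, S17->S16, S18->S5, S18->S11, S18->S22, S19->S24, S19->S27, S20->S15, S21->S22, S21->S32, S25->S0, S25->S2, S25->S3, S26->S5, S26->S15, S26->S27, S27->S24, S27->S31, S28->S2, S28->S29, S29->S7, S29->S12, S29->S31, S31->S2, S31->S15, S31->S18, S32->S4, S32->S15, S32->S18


BFS from S0:
  layer 0: {S0}
  layer 1: {S12, S21, S29}
  layer 2: {S7, S22, S31, S32}
  layer 3: {S2, S4, S14, S15, S18}
  layer 4: {S1, S5, S11}
  layer 5: {S17, S19}
  layer 6: {S8, S16, S24, S27}
  layer 7: {S30}
Reachable set: {S0, S1, S2, S4, S5, S7, S8, S11, S12, S14, S15, S16, S17, S18, S19, S21, S22, S24, S27, S29, S30, S31, S32}
Count = 23

23


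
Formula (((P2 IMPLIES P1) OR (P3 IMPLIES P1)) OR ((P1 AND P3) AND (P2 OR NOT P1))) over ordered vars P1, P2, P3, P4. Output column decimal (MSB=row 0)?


Formula: (((P2 IMPLIES P1) OR (P3 IMPLIES P1)) OR ((P1 AND P3) AND (P2 OR NOT P1))) over P1, P2, P3, P4 (16 rows)
Evaluate each row (bits = P1,P2,P3,P4, MSB first):
  row 0 [0000]: (((0 IMPLIES 0) OR (0 IMPLIES 0)) OR ((0 AND 0) AND (0 OR NOT 0))) -> 1
  row 1 [0001]: (((0 IMPLIES 0) OR (0 IMPLIES 0)) OR ((0 AND 0) AND (0 OR NOT 0))) -> 1
  row 2 [0010]: (((0 IMPLIES 0) OR (1 IMPLIES 0)) OR ((0 AND 1) AND (0 OR NOT 0))) -> 1
  row 3 [0011]: (((0 IMPLIES 0) OR (1 IMPLIES 0)) OR ((0 AND 1) AND (0 OR NOT 0))) -> 1
  row 4 [0100]: (((1 IMPLIES 0) OR (0 IMPLIES 0)) OR ((0 AND 0) AND (1 OR NOT 0))) -> 1
  row 5 [0101]: (((1 IMPLIES 0) OR (0 IMPLIES 0)) OR ((0 AND 0) AND (1 OR NOT 0))) -> 1
  row 6 [0110]: (((1 IMPLIES 0) OR (1 IMPLIES 0)) OR ((0 AND 1) AND (1 OR NOT 0))) -> 0
  row 7 [0111]: (((1 IMPLIES 0) OR (1 IMPLIES 0)) OR ((0 AND 1) AND (1 OR NOT 0))) -> 0
  row 8 [1000]: (((0 IMPLIES 1) OR (0 IMPLIES 1)) OR ((1 AND 0) AND (0 OR NOT 1))) -> 1
  row 9 [1001]: (((0 IMPLIES 1) OR (0 IMPLIES 1)) OR ((1 AND 0) AND (0 OR NOT 1))) -> 1
  row 10 [1010]: (((0 IMPLIES 1) OR (1 IMPLIES 1)) OR ((1 AND 1) AND (0 OR NOT 1))) -> 1
  row 11 [1011]: (((0 IMPLIES 1) OR (1 IMPLIES 1)) OR ((1 AND 1) AND (0 OR NOT 1))) -> 1
  row 12 [1100]: (((1 IMPLIES 1) OR (0 IMPLIES 1)) OR ((1 AND 0) AND (1 OR NOT 1))) -> 1
  row 13 [1101]: (((1 IMPLIES 1) OR (0 IMPLIES 1)) OR ((1 AND 0) AND (1 OR NOT 1))) -> 1
  row 14 [1110]: (((1 IMPLIES 1) OR (1 IMPLIES 1)) OR ((1 AND 1) AND (1 OR NOT 1))) -> 1
  row 15 [1111]: (((1 IMPLIES 1) OR (1 IMPLIES 1)) OR ((1 AND 1) AND (1 OR NOT 1))) -> 1
Full result column, 4 rows per line (P1,P2 fixed per line; P3,P4 runs 00..11 left to right):
  rows 0-3 [P1,P2=00]: 1111  = hex F
  rows 4-7 [P1,P2=01]: 1100  = hex C
  rows 8-11 [P1,P2=10]: 1111  = hex F
  rows 12-15 [P1,P2=11]: 1111  = hex F
Output column (row 0 .. row 15) = 1111110011111111
Output column grouped in 4s = 1111 1100 1111 1111 = 0xFCFF
Convert to decimal digit by digit (value = value*16 + digit):
  F -> 15
  15*16 + 12 (C) = 252
  252*16 + 15 (F) = 4047
  4047*16 + 15 (F) = 64767
Decimal = 64767

64767


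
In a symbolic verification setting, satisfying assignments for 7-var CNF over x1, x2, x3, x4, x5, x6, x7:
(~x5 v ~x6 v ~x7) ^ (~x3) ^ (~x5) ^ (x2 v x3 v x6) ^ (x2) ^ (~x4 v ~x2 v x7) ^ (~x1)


CNF with 7 clauses over 7 vars (128 assignments).
An assignment satisfies CNF iff every clause has >=1 true literal.
Check each row (bits = x1,x2,x3,x4,x5,x6,x7; clause T/F shown):
  row 0 [0000000]: clauses=TTTFFTT -> 0
  row 1 [0000001]: clauses=TTTFFTT -> 0
  row 2 [0000010]: clauses=TTTTFTT -> 0
  row 3 [0000011]: clauses=TTTTFTT -> 0
  row 4 [0000100]: clauses=TTFFFTT -> 0
  (every remaining row is evaluated the same way; all 128 results are listed next)
Full result column, 8 rows per line (x1,x2,x3,x4 fixed per line; x5,x6,x7 runs 000..111 left to right):
  rows 0-7 [x1,x2,x3,x4=0000]: 00000000  (ones: 0)
  rows 8-15 [x1,x2,x3,x4=0001]: 00000000  (ones: 0)
  rows 16-23 [x1,x2,x3,x4=0010]: 00000000  (ones: 0)
  rows 24-31 [x1,x2,x3,x4=0011]: 00000000  (ones: 0)
  rows 32-39 [x1,x2,x3,x4=0100]: 11110000  (ones: 4)
  rows 40-47 [x1,x2,x3,x4=0101]: 01010000  (ones: 2)
  rows 48-55 [x1,x2,x3,x4=0110]: 00000000  (ones: 0)
  rows 56-63 [x1,x2,x3,x4=0111]: 00000000  (ones: 0)
  rows 64-71 [x1,x2,x3,x4=1000]: 00000000  (ones: 0)
  rows 72-79 [x1,x2,x3,x4=1001]: 00000000  (ones: 0)
  rows 80-87 [x1,x2,x3,x4=1010]: 00000000  (ones: 0)
  rows 88-95 [x1,x2,x3,x4=1011]: 00000000  (ones: 0)
  rows 96-103 [x1,x2,x3,x4=1100]: 00000000  (ones: 0)
  rows 104-111 [x1,x2,x3,x4=1101]: 00000000  (ones: 0)
  rows 112-119 [x1,x2,x3,x4=1110]: 00000000  (ones: 0)
  rows 120-127 [x1,x2,x3,x4=1111]: 00000000  (ones: 0)
Satisfying assignments = 0+0+0+0+4+2+0+0+0+0+0+0+0+0+0+0 = 6

6


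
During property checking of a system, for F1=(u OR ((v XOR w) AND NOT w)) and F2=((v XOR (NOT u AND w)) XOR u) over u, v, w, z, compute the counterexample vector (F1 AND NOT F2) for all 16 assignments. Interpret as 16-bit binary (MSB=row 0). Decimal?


F1 = (u OR ((v XOR w) AND NOT w))
F2 = ((v XOR (NOT u AND w)) XOR u)
Counterexample to F1=>F2 is where F1=1 and F2=0.
Evaluate each row (bits = u,v,w,z, MSB first):
  row 0 [0000]: F1=0 F2=0 -> F1&~F2 -> 0
  row 1 [0001]: F1=0 F2=0 -> F1&~F2 -> 0
  row 2 [0010]: F1=0 F2=1 -> F1&~F2 -> 0
  row 3 [0011]: F1=0 F2=1 -> F1&~F2 -> 0
  row 4 [0100]: F1=1 F2=1 -> F1&~F2 -> 0
  row 5 [0101]: F1=1 F2=1 -> F1&~F2 -> 0
  row 6 [0110]: F1=0 F2=0 -> F1&~F2 -> 0
  row 7 [0111]: F1=0 F2=0 -> F1&~F2 -> 0
  row 8 [1000]: F1=1 F2=1 -> F1&~F2 -> 0
  row 9 [1001]: F1=1 F2=1 -> F1&~F2 -> 0
  row 10 [1010]: F1=1 F2=1 -> F1&~F2 -> 0
  row 11 [1011]: F1=1 F2=1 -> F1&~F2 -> 0
  row 12 [1100]: F1=1 F2=0 -> F1&~F2 -> 1
  row 13 [1101]: F1=1 F2=0 -> F1&~F2 -> 1
  row 14 [1110]: F1=1 F2=0 -> F1&~F2 -> 1
  row 15 [1111]: F1=1 F2=0 -> F1&~F2 -> 1
Full result column, 4 rows per line (u,v fixed per line; w,z runs 00..11 left to right):
  rows 0-3 [u,v=00]: 0000  = hex 0
  rows 4-7 [u,v=01]: 0000  = hex 0
  rows 8-11 [u,v=10]: 0000  = hex 0
  rows 12-15 [u,v=11]: 1111  = hex F
Counterexample vector (row 0 .. row 15) = 0000000000001111
Output column grouped in 4s = 0000 0000 0000 1111 = 0x000F
Convert to decimal digit by digit (value = value*16 + digit):
  0 -> 0
  0*16 + 0 = 0
  0*16 + 0 = 0
  0*16 + 15 (F) = 15
Decimal = 15

15


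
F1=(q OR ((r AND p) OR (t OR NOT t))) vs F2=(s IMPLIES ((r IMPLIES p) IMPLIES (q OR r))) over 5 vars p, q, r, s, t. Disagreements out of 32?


F1 = (q OR ((r AND p) OR (t OR NOT t)))
F2 = (s IMPLIES ((r IMPLIES p) IMPLIES (q OR r)))
Evaluate both on each of 32 rows (bits = p,q,r,s,t):
  row 0 [00000]: F1=1 F2=1 -> 0
  row 1 [00001]: F1=1 F2=1 -> 0
  row 2 [00010]: F1=1 F2=0 (differ) -> 1
  row 3 [00011]: F1=1 F2=0 (differ) -> 1
  row 4 [00100]: F1=1 F2=1 -> 0
  row 5 [00101]: F1=1 F2=1 -> 0
  row 6 [00110]: F1=1 F2=1 -> 0
  row 7 [00111]: F1=1 F2=1 -> 0
  row 8 [01000]: F1=1 F2=1 -> 0
  row 9 [01001]: F1=1 F2=1 -> 0
  row 10 [01010]: F1=1 F2=1 -> 0
  row 11 [01011]: F1=1 F2=1 -> 0
  row 12 [01100]: F1=1 F2=1 -> 0
  row 13 [01101]: F1=1 F2=1 -> 0
  row 14 [01110]: F1=1 F2=1 -> 0
  row 15 [01111]: F1=1 F2=1 -> 0
  row 16 [10000]: F1=1 F2=1 -> 0
  row 17 [10001]: F1=1 F2=1 -> 0
  row 18 [10010]: F1=1 F2=0 (differ) -> 1
  row 19 [10011]: F1=1 F2=0 (differ) -> 1
  row 20 [10100]: F1=1 F2=1 -> 0
  row 21 [10101]: F1=1 F2=1 -> 0
  row 22 [10110]: F1=1 F2=1 -> 0
  row 23 [10111]: F1=1 F2=1 -> 0
  row 24 [11000]: F1=1 F2=1 -> 0
  row 25 [11001]: F1=1 F2=1 -> 0
  row 26 [11010]: F1=1 F2=1 -> 0
  row 27 [11011]: F1=1 F2=1 -> 0
  row 28 [11100]: F1=1 F2=1 -> 0
  row 29 [11101]: F1=1 F2=1 -> 0
  row 30 [11110]: F1=1 F2=1 -> 0
  row 31 [11111]: F1=1 F2=1 -> 0
Full result column, 8 rows per line (p,q fixed per line; r,s,t runs 000..111 left to right):
  rows 0-7 [p,q=00]: 00110000  (ones: 2)
  rows 8-15 [p,q=01]: 00000000  (ones: 0)
  rows 16-23 [p,q=10]: 00110000  (ones: 2)
  rows 24-31 [p,q=11]: 00000000  (ones: 0)
Disagreements = 2+0+2+0 = 4

4


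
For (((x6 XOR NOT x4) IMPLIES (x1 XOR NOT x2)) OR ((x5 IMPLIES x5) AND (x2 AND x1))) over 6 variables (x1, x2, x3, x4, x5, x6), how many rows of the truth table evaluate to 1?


Formula: (((x6 XOR NOT x4) IMPLIES (x1 XOR NOT x2)) OR ((x5 IMPLIES x5) AND (x2 AND x1))) over 6 vars (64 rows)
Evaluate each row (x1, x2, x3, x4, x5, x6 as bits, MSB first):
  row 0 [000000]: (((0 XOR NOT 0) IMPLIES (0 XOR NOT 0)) OR ((0 IMPLIES 0) AND (0 AND 0))) -> 1
  row 1 [000001]: (((1 XOR NOT 0) IMPLIES (0 XOR NOT 0)) OR ((0 IMPLIES 0) AND (0 AND 0))) -> 1
  row 2 [000010]: (((0 XOR NOT 0) IMPLIES (0 XOR NOT 0)) OR ((1 IMPLIES 1) AND (0 AND 0))) -> 1
  row 3 [000011]: (((1 XOR NOT 0) IMPLIES (0 XOR NOT 0)) OR ((1 IMPLIES 1) AND (0 AND 0))) -> 1
  row 4 [000100]: (((0 XOR NOT 1) IMPLIES (0 XOR NOT 0)) OR ((0 IMPLIES 0) AND (0 AND 0))) -> 1
  (every remaining row is evaluated the same way; all 64 results are listed next)
Full result column, 8 rows per line (x1,x2,x3 fixed per line; x4,x5,x6 runs 000..111 left to right):
  rows 0-7 [x1,x2,x3=000]: 11111111  (ones: 8)
  rows 8-15 [x1,x2,x3=001]: 11111111  (ones: 8)
  rows 16-23 [x1,x2,x3=010]: 01011010  (ones: 4)
  rows 24-31 [x1,x2,x3=011]: 01011010  (ones: 4)
  rows 32-39 [x1,x2,x3=100]: 01011010  (ones: 4)
  rows 40-47 [x1,x2,x3=101]: 01011010  (ones: 4)
  rows 48-55 [x1,x2,x3=110]: 11111111  (ones: 8)
  rows 56-63 [x1,x2,x3=111]: 11111111  (ones: 8)
Count of 1-rows = 8+8+4+4+4+4+8+8 = 48

48
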